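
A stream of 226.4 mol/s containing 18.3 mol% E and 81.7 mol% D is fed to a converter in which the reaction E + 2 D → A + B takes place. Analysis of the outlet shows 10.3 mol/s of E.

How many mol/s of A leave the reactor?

31.1 mol/s

For E: n = n₀ − 1ξ → 10.3 = 41.43 − 1ξ, giving ξ = 31.13 mol/s.
Outlet amounts (n = n₀ + ν ξ):
  E: 41.43 − 1(31.13) = 10.3
  D: 185 − 2(31.13) = 122.7
  A: 0 + 1(31.13) = 31.13
  B: 0 + 1(31.13) = 31.13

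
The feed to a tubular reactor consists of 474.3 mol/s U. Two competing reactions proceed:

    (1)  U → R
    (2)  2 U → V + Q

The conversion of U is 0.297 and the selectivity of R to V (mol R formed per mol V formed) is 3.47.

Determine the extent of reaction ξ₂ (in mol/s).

Conversion of U: U consumed = 0.297 × 474.3 = 140.9 mol/s = 1ξ₁ + 2ξ₂.
Selectivity: 1ξ₁ / (1ξ₂) = 3.47 → ξ₁ = 3.47 ξ₂.
Substitute: (1·3.47 + 2) ξ₂ = 140.9 → ξ₂ = 25.75 mol/s, ξ₁ = 89.36 mol/s.
Outlet amounts (n = n₀ + Σ ν·ξ):
  U: 474.3 − 1(89.36) − 2(25.75) = 333.4
  R: 0 + 1(89.36) = 89.36
  V: 0 + 1(25.75) = 25.75
  Q: 0 + 1(25.75) = 25.75

ξ₂ = 25.8 mol/s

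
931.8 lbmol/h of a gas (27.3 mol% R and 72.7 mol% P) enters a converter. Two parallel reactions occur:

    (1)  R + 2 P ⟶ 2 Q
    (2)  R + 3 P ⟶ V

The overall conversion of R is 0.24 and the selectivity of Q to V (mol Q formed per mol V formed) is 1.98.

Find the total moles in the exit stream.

Conversion of R: R consumed = 0.24 × 254.4 = 61.05 lbmol/h = 1ξ₁ + 1ξ₂.
Selectivity: 2ξ₁ / (1ξ₂) = 1.98 → ξ₁ = 0.99 ξ₂.
Substitute: (1·0.99 + 1) ξ₂ = 61.05 → ξ₂ = 30.68 lbmol/h, ξ₁ = 30.37 lbmol/h.
Outlet amounts (n = n₀ + Σ ν·ξ):
  R: 254.4 − 1(30.37) − 1(30.68) = 193.3
  P: 677.4 − 2(30.37) − 3(30.68) = 524.6
  Q: 0 + 2(30.37) = 60.74
  V: 0 + 1(30.68) = 30.68
Total out = 193.3 + 524.6 + 60.74 + 30.68 = 809.4 lbmol/h.

809 lbmol/h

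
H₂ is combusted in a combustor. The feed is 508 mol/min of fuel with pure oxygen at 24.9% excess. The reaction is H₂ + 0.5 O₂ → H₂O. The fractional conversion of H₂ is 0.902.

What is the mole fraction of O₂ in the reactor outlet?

0.148

Stoichiometric O₂ = 0.5 × 508 = 254 mol/min; O₂ fed = 254 × 1.249 = 317.2 mol/min.
Fuel reacted = 0.902 × 508 → ξ = 458.2 mol/min.
Outlet (n = n₀ + ν ξ):
  H₂: 508 − 1(458.2) = 49.78
  O₂: 317.2 − 0.5(458.2) = 88.14
  H₂O: 0 + 1(458.2) = 458.2
Total out = 596.1 mol/min; y_O₂ = 88.14 / 596.1 = 0.1478.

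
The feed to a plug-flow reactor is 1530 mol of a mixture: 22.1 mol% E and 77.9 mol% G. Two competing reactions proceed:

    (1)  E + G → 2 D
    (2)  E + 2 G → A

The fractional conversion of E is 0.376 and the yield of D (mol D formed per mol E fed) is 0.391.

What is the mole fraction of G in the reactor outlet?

0.713

Yield of D: 2ξ₁ / 338.1 = 0.391 → ξ₁ = 66.1 mol.
Conversion of E: 1ξ₁ + 1ξ₂ = 0.376 × 338.1 = 127.1 → ξ₂ = 61.03 mol.
Outlet amounts (n = n₀ + Σ ν·ξ):
  E: 338.1 − 1(66.1) − 1(61.03) = 211
  G: 1192 − 1(66.1) − 2(61.03) = 1004
  D: 0 + 2(66.1) = 132.2
  A: 0 + 1(61.03) = 61.03
Total out = 1408 mol; y_G = 1004 / 1408 = 0.7129.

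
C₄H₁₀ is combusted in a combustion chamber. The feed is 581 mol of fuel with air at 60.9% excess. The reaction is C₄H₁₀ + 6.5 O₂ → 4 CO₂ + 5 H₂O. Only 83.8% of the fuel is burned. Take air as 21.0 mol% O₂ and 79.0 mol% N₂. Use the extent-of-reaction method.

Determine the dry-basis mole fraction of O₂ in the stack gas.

Stoichiometric O₂ = 6.5 × 581 = 3776 mol; O₂ fed = 3776 × 1.609 = 6076 mol.
N₂ fed = 6076 × 79/21 = 22860 mol.
Fuel reacted = 0.838 × 581 → ξ = 486.9 mol.
Outlet (n = n₀ + ν ξ):
  C₄H₁₀: 581 − 1(486.9) = 94.12
  O₂: 6076 − 6.5(486.9) = 2912
  N₂: 22860 (inert)
  CO₂: 0 + 4(486.9) = 1948
  H₂O: 0 + 5(486.9) = 2434
Dry total = 27810 mol; y_O₂ (dry) = 2912 / 27810 = 0.1047.

0.105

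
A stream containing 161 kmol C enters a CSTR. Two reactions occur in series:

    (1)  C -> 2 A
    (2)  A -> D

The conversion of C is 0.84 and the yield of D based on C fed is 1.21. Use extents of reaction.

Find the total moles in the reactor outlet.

296 kmol

Conversion of C: C consumed = 1ξ₁ = 0.84 × 161 → ξ₁ = 135.2 kmol.
Yield of D: 1ξ₂ / 161 = 1.21 → ξ₂ = 194.8 kmol.
Outlet amounts (n = n₀ + Σ ν·ξ):
  C: 161 − 1(135.2) = 25.76
  A: 0 + 2(135.2) − 1(194.8) = 75.67
  D: 0 + 1(194.8) = 194.8
Total out = 25.76 + 75.67 + 194.8 = 296.2 kmol.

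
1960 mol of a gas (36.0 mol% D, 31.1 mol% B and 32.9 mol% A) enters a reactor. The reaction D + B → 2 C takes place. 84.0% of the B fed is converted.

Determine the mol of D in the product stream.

194 mol

B reacted = 0.84 × 609.6 = 512 mol; ν_B = −1, so ξ = 512/1 = 512 mol.
Outlet amounts (n = n₀ + ν ξ):
  D: 705.6 − 1(512) = 193.6
  B: 609.6 − 1(512) = 97.53
  C: 0 + 2(512) = 1024
  A: 644.8 (inert)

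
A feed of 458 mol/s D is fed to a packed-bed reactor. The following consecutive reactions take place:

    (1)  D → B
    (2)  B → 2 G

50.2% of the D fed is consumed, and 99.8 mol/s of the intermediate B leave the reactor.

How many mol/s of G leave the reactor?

Conversion of D: D consumed = 1ξ₁ = 0.502 × 458 → ξ₁ = 229.9 mol/s.
B balance: n_B = 0 + 1ξ₁ − 1ξ₂ = 99.8 → ξ₂ = (1·229.9 − 99.8)/1 = 130.1 mol/s.
Outlet amounts (n = n₀ + Σ ν·ξ):
  D: 458 − 1(229.9) = 228.1
  B: 0 + 1(229.9) − 1(130.1) = 99.8
  G: 0 + 2(130.1) = 260.2

260 mol/s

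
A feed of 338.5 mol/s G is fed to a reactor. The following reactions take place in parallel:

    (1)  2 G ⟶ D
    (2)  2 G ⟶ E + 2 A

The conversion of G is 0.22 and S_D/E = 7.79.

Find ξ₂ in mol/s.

ξ₂ = 4.24 mol/s

Conversion of G: G consumed = 0.22 × 338.5 = 74.47 mol/s = 2ξ₁ + 2ξ₂.
Selectivity: 1ξ₁ / (1ξ₂) = 7.79 → ξ₁ = 7.79 ξ₂.
Substitute: (2·7.79 + 2) ξ₂ = 74.47 → ξ₂ = 4.236 mol/s, ξ₁ = 33 mol/s.
Outlet amounts (n = n₀ + Σ ν·ξ):
  G: 338.5 − 2(33) − 2(4.236) = 264
  D: 0 + 1(33) = 33
  E: 0 + 1(4.236) = 4.236
  A: 0 + 2(4.236) = 8.472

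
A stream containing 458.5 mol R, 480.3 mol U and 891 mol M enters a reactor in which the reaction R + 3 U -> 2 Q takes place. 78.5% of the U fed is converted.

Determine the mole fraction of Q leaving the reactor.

U reacted = 0.785 × 480.3 = 377 mol; ν_U = −3, so ξ = 377/3 = 125.7 mol.
Outlet amounts (n = n₀ + ν ξ):
  R: 458.5 − 1(125.7) = 332.8
  U: 480.3 − 3(125.7) = 103.3
  Q: 0 + 2(125.7) = 251.4
  M: 891 (inert)
Total out = 1578 mol; y_Q = 251.4 / 1578 = 0.1592.

0.159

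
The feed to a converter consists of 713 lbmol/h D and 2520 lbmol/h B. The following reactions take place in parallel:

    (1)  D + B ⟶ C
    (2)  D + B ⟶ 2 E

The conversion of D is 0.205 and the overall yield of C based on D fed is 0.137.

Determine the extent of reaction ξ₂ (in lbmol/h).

Yield of C: 1ξ₁ / 713 = 0.137 → ξ₁ = 97.68 lbmol/h.
Conversion of D: 1ξ₁ + 1ξ₂ = 0.205 × 713 = 146.2 → ξ₂ = 48.48 lbmol/h.
Outlet amounts (n = n₀ + Σ ν·ξ):
  D: 713 − 1(97.68) − 1(48.48) = 566.8
  B: 2520 − 1(97.68) − 1(48.48) = 2374
  C: 0 + 1(97.68) = 97.68
  E: 0 + 2(48.48) = 96.97

ξ₂ = 48.5 lbmol/h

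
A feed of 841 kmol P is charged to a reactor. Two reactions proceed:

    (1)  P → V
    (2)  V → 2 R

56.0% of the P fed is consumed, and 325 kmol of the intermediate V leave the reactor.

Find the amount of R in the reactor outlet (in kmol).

Conversion of P: P consumed = 1ξ₁ = 0.56 × 841 → ξ₁ = 471 kmol.
V balance: n_V = 0 + 1ξ₁ − 1ξ₂ = 325 → ξ₂ = (1·471 − 325)/1 = 146 kmol.
Outlet amounts (n = n₀ + Σ ν·ξ):
  P: 841 − 1(471) = 370
  V: 0 + 1(471) − 1(146) = 325
  R: 0 + 2(146) = 291.9

292 kmol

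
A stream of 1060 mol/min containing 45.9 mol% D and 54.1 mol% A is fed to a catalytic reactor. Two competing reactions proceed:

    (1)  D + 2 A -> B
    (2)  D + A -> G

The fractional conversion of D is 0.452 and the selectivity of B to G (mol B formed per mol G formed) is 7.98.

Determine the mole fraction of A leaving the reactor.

0.245

Conversion of D: D consumed = 0.452 × 486.5 = 219.9 mol/min = 1ξ₁ + 1ξ₂.
Selectivity: 1ξ₁ / (1ξ₂) = 7.98 → ξ₁ = 7.98 ξ₂.
Substitute: (1·7.98 + 1) ξ₂ = 219.9 → ξ₂ = 24.49 mol/min, ξ₁ = 195.4 mol/min.
Outlet amounts (n = n₀ + Σ ν·ξ):
  D: 486.5 − 1(195.4) − 1(24.49) = 266.6
  A: 573.5 − 2(195.4) − 1(24.49) = 158.1
  B: 0 + 1(195.4) = 195.4
  G: 0 + 1(24.49) = 24.49
Total out = 644.7 mol/min; y_A = 158.1 / 644.7 = 0.2453.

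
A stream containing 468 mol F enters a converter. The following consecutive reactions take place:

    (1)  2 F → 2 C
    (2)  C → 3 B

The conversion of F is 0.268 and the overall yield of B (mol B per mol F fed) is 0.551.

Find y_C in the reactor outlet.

Conversion of F: F consumed = 2ξ₁ = 0.268 × 468 → ξ₁ = 62.71 mol.
Yield of B: 3ξ₂ / 468 = 0.551 → ξ₂ = 85.96 mol.
Outlet amounts (n = n₀ + Σ ν·ξ):
  F: 468 − 2(62.71) = 342.6
  C: 0 + 2(62.71) − 1(85.96) = 39.47
  B: 0 + 3(85.96) = 257.9
Total out = 639.9 mol; y_C = 39.47 / 639.9 = 0.06168.

0.0617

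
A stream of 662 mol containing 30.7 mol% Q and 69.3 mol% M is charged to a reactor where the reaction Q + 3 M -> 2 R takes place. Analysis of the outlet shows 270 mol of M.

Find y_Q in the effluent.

0.262

For M: n = n₀ − 3ξ → 270 = 458.8 − 3ξ, giving ξ = 62.92 mol.
Outlet amounts (n = n₀ + ν ξ):
  Q: 203.2 − 1(62.92) = 140.3
  M: 458.8 − 3(62.92) = 270
  R: 0 + 2(62.92) = 125.8
Total out = 536.2 mol; y_Q = 140.3 / 536.2 = 0.2617.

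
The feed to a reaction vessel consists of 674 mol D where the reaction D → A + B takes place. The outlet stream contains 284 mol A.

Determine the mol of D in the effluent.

For A: n = n₀ + 1ξ → 284 = 0 + 1ξ, giving ξ = 284 mol.
Outlet amounts (n = n₀ + ν ξ):
  D: 674 − 1(284) = 390
  A: 0 + 1(284) = 284
  B: 0 + 1(284) = 284

390 mol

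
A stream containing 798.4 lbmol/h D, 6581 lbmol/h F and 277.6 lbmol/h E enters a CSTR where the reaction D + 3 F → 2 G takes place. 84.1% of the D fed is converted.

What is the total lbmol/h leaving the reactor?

6310 lbmol/h

D reacted = 0.841 × 798.4 = 671.5 lbmol/h; ν_D = −1, so ξ = 671.5/1 = 671.5 lbmol/h.
Outlet amounts (n = n₀ + ν ξ):
  D: 798.4 − 1(671.5) = 126.9
  F: 6581 − 3(671.5) = 4567
  G: 0 + 2(671.5) = 1343
  E: 277.6 (inert)
Total out = 126.9 + 4567 + 1343 + 277.6 = 6314 lbmol/h.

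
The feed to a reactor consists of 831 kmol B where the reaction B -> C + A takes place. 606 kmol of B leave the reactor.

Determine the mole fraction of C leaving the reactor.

For B: n = n₀ − 1ξ → 606 = 831 − 1ξ, giving ξ = 225 kmol.
Outlet amounts (n = n₀ + ν ξ):
  B: 831 − 1(225) = 606
  C: 0 + 1(225) = 225
  A: 0 + 1(225) = 225
Total out = 1056 kmol; y_C = 225 / 1056 = 0.2131.

0.213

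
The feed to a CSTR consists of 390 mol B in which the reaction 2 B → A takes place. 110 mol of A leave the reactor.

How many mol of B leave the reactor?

170 mol

For A: n = n₀ + 1ξ → 110 = 0 + 1ξ, giving ξ = 110 mol.
Outlet amounts (n = n₀ + ν ξ):
  B: 390 − 2(110) = 170
  A: 0 + 1(110) = 110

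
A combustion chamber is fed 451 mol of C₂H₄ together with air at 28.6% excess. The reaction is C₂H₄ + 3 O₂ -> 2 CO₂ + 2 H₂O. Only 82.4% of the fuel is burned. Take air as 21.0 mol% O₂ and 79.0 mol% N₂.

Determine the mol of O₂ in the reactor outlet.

625 mol

Stoichiometric O₂ = 3 × 451 = 1353 mol; O₂ fed = 1353 × 1.286 = 1740 mol.
N₂ fed = 1740 × 79/21 = 6546 mol.
Fuel reacted = 0.824 × 451 → ξ = 371.6 mol.
Outlet (n = n₀ + ν ξ):
  C₂H₄: 451 − 1(371.6) = 79.38
  O₂: 1740 − 3(371.6) = 625.1
  N₂: 6546 (inert)
  CO₂: 0 + 2(371.6) = 743.2
  H₂O: 0 + 2(371.6) = 743.2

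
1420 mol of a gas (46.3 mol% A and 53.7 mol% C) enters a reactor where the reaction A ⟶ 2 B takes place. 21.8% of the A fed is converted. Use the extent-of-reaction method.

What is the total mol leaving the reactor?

A reacted = 0.218 × 657.5 = 143.3 mol; ν_A = −1, so ξ = 143.3/1 = 143.3 mol.
Outlet amounts (n = n₀ + ν ξ):
  A: 657.5 − 1(143.3) = 514.1
  B: 0 + 2(143.3) = 286.7
  C: 762.5 (inert)
Total out = 514.1 + 286.7 + 762.5 = 1563 mol.

1560 mol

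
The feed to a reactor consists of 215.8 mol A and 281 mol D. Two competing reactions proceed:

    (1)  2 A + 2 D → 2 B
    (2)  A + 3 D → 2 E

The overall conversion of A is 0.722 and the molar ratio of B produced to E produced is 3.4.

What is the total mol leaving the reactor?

321 mol

Conversion of A: A consumed = 0.722 × 215.8 = 155.8 mol = 2ξ₁ + 1ξ₂.
Selectivity: 2ξ₁ / (2ξ₂) = 3.4 → ξ₁ = 3.4 ξ₂.
Substitute: (2·3.4 + 1) ξ₂ = 155.8 → ξ₂ = 19.98 mol, ξ₁ = 67.92 mol.
Outlet amounts (n = n₀ + Σ ν·ξ):
  A: 215.8 − 2(67.92) − 1(19.98) = 59.99
  D: 281 − 2(67.92) − 3(19.98) = 85.24
  B: 0 + 2(67.92) = 135.8
  E: 0 + 2(19.98) = 39.95
Total out = 59.99 + 85.24 + 135.8 + 39.95 = 321 mol.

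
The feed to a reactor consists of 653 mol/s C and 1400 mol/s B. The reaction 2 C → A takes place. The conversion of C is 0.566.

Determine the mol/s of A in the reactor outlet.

C reacted = 0.566 × 653 = 369.6 mol/s; ν_C = −2, so ξ = 369.6/2 = 184.8 mol/s.
Outlet amounts (n = n₀ + ν ξ):
  C: 653 − 2(184.8) = 283.4
  A: 0 + 1(184.8) = 184.8
  B: 1400 (inert)

185 mol/s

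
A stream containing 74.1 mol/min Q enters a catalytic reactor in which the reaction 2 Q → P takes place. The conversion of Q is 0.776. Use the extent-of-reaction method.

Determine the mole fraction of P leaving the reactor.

Q reacted = 0.776 × 74.1 = 57.5 mol/min; ν_Q = −2, so ξ = 57.5/2 = 28.75 mol/min.
Outlet amounts (n = n₀ + ν ξ):
  Q: 74.1 − 2(28.75) = 16.6
  P: 0 + 1(28.75) = 28.75
Total out = 45.35 mol/min; y_P = 28.75 / 45.35 = 0.634.

0.634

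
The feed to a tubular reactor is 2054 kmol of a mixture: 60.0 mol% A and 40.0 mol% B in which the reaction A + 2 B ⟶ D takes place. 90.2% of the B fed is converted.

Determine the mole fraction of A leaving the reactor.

B reacted = 0.902 × 821.6 = 741.1 kmol; ν_B = −2, so ξ = 741.1/2 = 370.5 kmol.
Outlet amounts (n = n₀ + ν ξ):
  A: 1232 − 1(370.5) = 861.9
  B: 821.6 − 2(370.5) = 80.52
  D: 0 + 1(370.5) = 370.5
Total out = 1313 kmol; y_A = 861.9 / 1313 = 0.6564.

0.656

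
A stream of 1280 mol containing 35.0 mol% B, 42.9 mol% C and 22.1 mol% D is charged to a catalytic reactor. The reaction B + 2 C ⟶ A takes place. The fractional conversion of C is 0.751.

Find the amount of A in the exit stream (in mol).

C reacted = 0.751 × 549.1 = 412.4 mol; ν_C = −2, so ξ = 412.4/2 = 206.2 mol.
Outlet amounts (n = n₀ + ν ξ):
  B: 448 − 1(206.2) = 241.8
  C: 549.1 − 2(206.2) = 136.7
  A: 0 + 1(206.2) = 206.2
  D: 282.9 (inert)

206 mol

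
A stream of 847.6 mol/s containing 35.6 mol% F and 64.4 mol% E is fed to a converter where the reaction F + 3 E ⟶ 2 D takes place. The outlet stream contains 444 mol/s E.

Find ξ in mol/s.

ξ = 34 mol/s

For E: n = n₀ − 3ξ → 444 = 545.9 − 3ξ, giving ξ = 33.95 mol/s.
Outlet amounts (n = n₀ + ν ξ):
  F: 301.7 − 1(33.95) = 267.8
  E: 545.9 − 3(33.95) = 444
  D: 0 + 2(33.95) = 67.9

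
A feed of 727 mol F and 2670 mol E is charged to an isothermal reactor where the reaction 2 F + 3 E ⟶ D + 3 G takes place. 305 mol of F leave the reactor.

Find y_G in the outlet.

For F: n = n₀ − 2ξ → 305 = 727 − 2ξ, giving ξ = 211 mol.
Outlet amounts (n = n₀ + ν ξ):
  F: 727 − 2(211) = 305
  E: 2670 − 3(211) = 2037
  D: 0 + 1(211) = 211
  G: 0 + 3(211) = 633
Total out = 3186 mol; y_G = 633 / 3186 = 0.1987.

0.199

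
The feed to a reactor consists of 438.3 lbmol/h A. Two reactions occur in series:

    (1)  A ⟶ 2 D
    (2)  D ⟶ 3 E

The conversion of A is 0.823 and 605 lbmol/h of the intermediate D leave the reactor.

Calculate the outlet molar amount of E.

349 lbmol/h

Conversion of A: A consumed = 1ξ₁ = 0.823 × 438.3 → ξ₁ = 360.7 lbmol/h.
D balance: n_D = 0 + 2ξ₁ − 1ξ₂ = 605 → ξ₂ = (2·360.7 − 605)/1 = 116.4 lbmol/h.
Outlet amounts (n = n₀ + Σ ν·ξ):
  A: 438.3 − 1(360.7) = 77.58
  D: 0 + 2(360.7) − 1(116.4) = 605
  E: 0 + 3(116.4) = 349.3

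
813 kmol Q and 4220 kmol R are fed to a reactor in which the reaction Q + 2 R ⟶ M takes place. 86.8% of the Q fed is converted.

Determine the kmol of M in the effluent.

706 kmol

Q reacted = 0.868 × 813 = 705.7 kmol; ν_Q = −1, so ξ = 705.7/1 = 705.7 kmol.
Outlet amounts (n = n₀ + ν ξ):
  Q: 813 − 1(705.7) = 107.3
  R: 4220 − 2(705.7) = 2809
  M: 0 + 1(705.7) = 705.7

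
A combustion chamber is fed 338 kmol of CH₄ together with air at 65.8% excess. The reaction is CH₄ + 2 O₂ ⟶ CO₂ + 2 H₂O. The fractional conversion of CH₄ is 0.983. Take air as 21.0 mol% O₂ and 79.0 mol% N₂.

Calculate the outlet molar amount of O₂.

Stoichiometric O₂ = 2 × 338 = 676 kmol; O₂ fed = 676 × 1.658 = 1121 kmol.
N₂ fed = 1121 × 79/21 = 4216 kmol.
Fuel reacted = 0.983 × 338 → ξ = 332.3 kmol.
Outlet (n = n₀ + ν ξ):
  CH₄: 338 − 1(332.3) = 5.746
  O₂: 1121 − 2(332.3) = 456.3
  N₂: 4216 (inert)
  CO₂: 0 + 1(332.3) = 332.3
  H₂O: 0 + 2(332.3) = 664.5

456 kmol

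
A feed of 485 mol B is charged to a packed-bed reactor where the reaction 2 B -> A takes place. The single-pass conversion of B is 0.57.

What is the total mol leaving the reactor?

B reacted = 0.57 × 485 = 276.4 mol; ν_B = −2, so ξ = 276.4/2 = 138.2 mol.
Outlet amounts (n = n₀ + ν ξ):
  B: 485 − 2(138.2) = 208.6
  A: 0 + 1(138.2) = 138.2
Total out = 208.6 + 138.2 = 346.8 mol.

347 mol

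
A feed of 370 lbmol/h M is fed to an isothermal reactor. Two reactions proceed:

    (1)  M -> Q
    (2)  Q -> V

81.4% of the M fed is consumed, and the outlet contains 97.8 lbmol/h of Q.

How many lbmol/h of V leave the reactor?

Conversion of M: M consumed = 1ξ₁ = 0.814 × 370 → ξ₁ = 301.2 lbmol/h.
Q balance: n_Q = 0 + 1ξ₁ − 1ξ₂ = 97.8 → ξ₂ = (1·301.2 − 97.8)/1 = 203.4 lbmol/h.
Outlet amounts (n = n₀ + Σ ν·ξ):
  M: 370 − 1(301.2) = 68.82
  Q: 0 + 1(301.2) − 1(203.4) = 97.8
  V: 0 + 1(203.4) = 203.4

203 lbmol/h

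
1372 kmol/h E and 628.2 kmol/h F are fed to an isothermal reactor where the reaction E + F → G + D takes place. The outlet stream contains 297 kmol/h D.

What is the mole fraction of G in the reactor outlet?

For D: n = n₀ + 1ξ → 297 = 0 + 1ξ, giving ξ = 297 kmol/h.
Outlet amounts (n = n₀ + ν ξ):
  E: 1372 − 1(297) = 1075
  F: 628.2 − 1(297) = 331.2
  G: 0 + 1(297) = 297
  D: 0 + 1(297) = 297
Total out = 2000 kmol/h; y_G = 297 / 2000 = 0.1485.

0.148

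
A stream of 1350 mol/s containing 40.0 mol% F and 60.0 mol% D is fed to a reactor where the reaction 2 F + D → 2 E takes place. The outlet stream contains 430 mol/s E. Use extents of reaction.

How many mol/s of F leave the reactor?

110 mol/s

For E: n = n₀ + 2ξ → 430 = 0 + 2ξ, giving ξ = 215 mol/s.
Outlet amounts (n = n₀ + ν ξ):
  F: 540 − 2(215) = 110
  D: 810 − 1(215) = 595
  E: 0 + 2(215) = 430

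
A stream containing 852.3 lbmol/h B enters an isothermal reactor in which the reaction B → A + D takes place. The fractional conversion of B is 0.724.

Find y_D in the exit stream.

0.42

B reacted = 0.724 × 852.3 = 617.1 lbmol/h; ν_B = −1, so ξ = 617.1/1 = 617.1 lbmol/h.
Outlet amounts (n = n₀ + ν ξ):
  B: 852.3 − 1(617.1) = 235.2
  A: 0 + 1(617.1) = 617.1
  D: 0 + 1(617.1) = 617.1
Total out = 1469 lbmol/h; y_D = 617.1 / 1469 = 0.42.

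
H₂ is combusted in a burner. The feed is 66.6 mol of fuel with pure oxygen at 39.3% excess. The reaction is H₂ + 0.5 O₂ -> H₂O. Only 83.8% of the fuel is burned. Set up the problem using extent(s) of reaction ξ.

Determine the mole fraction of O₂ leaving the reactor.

Stoichiometric O₂ = 0.5 × 66.6 = 33.3 mol; O₂ fed = 33.3 × 1.393 = 46.39 mol.
Fuel reacted = 0.838 × 66.6 → ξ = 55.81 mol.
Outlet (n = n₀ + ν ξ):
  H₂: 66.6 − 1(55.81) = 10.79
  O₂: 46.39 − 0.5(55.81) = 18.48
  H₂O: 0 + 1(55.81) = 55.81
Total out = 85.08 mol; y_O₂ = 18.48 / 85.08 = 0.2172.

0.217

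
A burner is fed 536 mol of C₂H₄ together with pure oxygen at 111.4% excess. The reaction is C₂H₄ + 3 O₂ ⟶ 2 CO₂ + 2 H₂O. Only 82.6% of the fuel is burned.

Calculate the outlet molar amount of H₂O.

885 mol

Stoichiometric O₂ = 3 × 536 = 1608 mol; O₂ fed = 1608 × 2.114 = 3399 mol.
Fuel reacted = 0.826 × 536 → ξ = 442.7 mol.
Outlet (n = n₀ + ν ξ):
  C₂H₄: 536 − 1(442.7) = 93.26
  O₂: 3399 − 3(442.7) = 2071
  CO₂: 0 + 2(442.7) = 885.5
  H₂O: 0 + 2(442.7) = 885.5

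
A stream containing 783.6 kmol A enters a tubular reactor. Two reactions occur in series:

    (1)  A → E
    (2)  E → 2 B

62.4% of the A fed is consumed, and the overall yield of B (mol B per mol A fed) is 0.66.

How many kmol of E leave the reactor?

230 kmol

Conversion of A: A consumed = 1ξ₁ = 0.624 × 783.6 → ξ₁ = 489 kmol.
Yield of B: 2ξ₂ / 783.6 = 0.66 → ξ₂ = 258.6 kmol.
Outlet amounts (n = n₀ + Σ ν·ξ):
  A: 783.6 − 1(489) = 294.6
  E: 0 + 1(489) − 1(258.6) = 230.4
  B: 0 + 2(258.6) = 517.2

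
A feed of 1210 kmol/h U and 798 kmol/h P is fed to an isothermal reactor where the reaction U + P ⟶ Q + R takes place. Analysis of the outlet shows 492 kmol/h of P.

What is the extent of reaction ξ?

For P: n = n₀ − 1ξ → 492 = 798 − 1ξ, giving ξ = 306 kmol/h.
Outlet amounts (n = n₀ + ν ξ):
  U: 1210 − 1(306) = 904
  P: 798 − 1(306) = 492
  Q: 0 + 1(306) = 306
  R: 0 + 1(306) = 306

ξ = 306 kmol/h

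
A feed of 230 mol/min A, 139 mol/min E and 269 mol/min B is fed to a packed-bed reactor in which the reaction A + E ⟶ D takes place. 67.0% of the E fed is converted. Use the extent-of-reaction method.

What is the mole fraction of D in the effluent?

0.171

E reacted = 0.67 × 139 = 93.13 mol/min; ν_E = −1, so ξ = 93.13/1 = 93.13 mol/min.
Outlet amounts (n = n₀ + ν ξ):
  A: 230 − 1(93.13) = 136.9
  E: 139 − 1(93.13) = 45.87
  D: 0 + 1(93.13) = 93.13
  B: 269 (inert)
Total out = 544.9 mol/min; y_D = 93.13 / 544.9 = 0.1709.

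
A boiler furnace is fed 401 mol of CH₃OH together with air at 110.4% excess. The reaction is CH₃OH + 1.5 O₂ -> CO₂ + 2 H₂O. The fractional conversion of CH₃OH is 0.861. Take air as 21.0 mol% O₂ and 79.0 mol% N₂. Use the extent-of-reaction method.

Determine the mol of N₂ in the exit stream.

Stoichiometric O₂ = 1.5 × 401 = 601.5 mol; O₂ fed = 601.5 × 2.104 = 1266 mol.
N₂ fed = 1266 × 79/21 = 4761 mol.
Fuel reacted = 0.861 × 401 → ξ = 345.3 mol.
Outlet (n = n₀ + ν ξ):
  CH₃OH: 401 − 1(345.3) = 55.74
  O₂: 1266 − 1.5(345.3) = 747.7
  N₂: 4761 (inert)
  CO₂: 0 + 1(345.3) = 345.3
  H₂O: 0 + 2(345.3) = 690.5

4760 mol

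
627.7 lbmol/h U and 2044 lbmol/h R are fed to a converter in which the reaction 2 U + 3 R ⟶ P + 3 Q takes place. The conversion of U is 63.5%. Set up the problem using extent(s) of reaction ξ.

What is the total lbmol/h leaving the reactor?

U reacted = 0.635 × 627.7 = 398.6 lbmol/h; ν_U = −2, so ξ = 398.6/2 = 199.3 lbmol/h.
Outlet amounts (n = n₀ + ν ξ):
  U: 627.7 − 2(199.3) = 229.1
  R: 2044 − 3(199.3) = 1446
  P: 0 + 1(199.3) = 199.3
  Q: 0 + 3(199.3) = 597.9
Total out = 229.1 + 1446 + 199.3 + 597.9 = 2472 lbmol/h.

2470 lbmol/h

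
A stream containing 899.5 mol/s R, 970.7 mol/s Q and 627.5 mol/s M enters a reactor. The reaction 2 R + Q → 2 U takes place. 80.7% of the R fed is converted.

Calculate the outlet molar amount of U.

726 mol/s

R reacted = 0.807 × 899.5 = 725.9 mol/s; ν_R = −2, so ξ = 725.9/2 = 362.9 mol/s.
Outlet amounts (n = n₀ + ν ξ):
  R: 899.5 − 2(362.9) = 173.6
  Q: 970.7 − 1(362.9) = 607.8
  U: 0 + 2(362.9) = 725.9
  M: 627.5 (inert)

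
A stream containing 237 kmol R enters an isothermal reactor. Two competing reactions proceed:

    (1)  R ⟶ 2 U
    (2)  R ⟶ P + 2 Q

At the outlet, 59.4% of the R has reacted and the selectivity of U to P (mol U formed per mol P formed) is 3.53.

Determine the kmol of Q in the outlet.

Conversion of R: R consumed = 0.594 × 237 = 140.8 kmol = 1ξ₁ + 1ξ₂.
Selectivity: 2ξ₁ / (1ξ₂) = 3.53 → ξ₁ = 1.765 ξ₂.
Substitute: (1·1.765 + 1) ξ₂ = 140.8 → ξ₂ = 50.91 kmol, ξ₁ = 89.86 kmol.
Outlet amounts (n = n₀ + Σ ν·ξ):
  R: 237 − 1(89.86) − 1(50.91) = 96.22
  U: 0 + 2(89.86) = 179.7
  P: 0 + 1(50.91) = 50.91
  Q: 0 + 2(50.91) = 101.8

102 kmol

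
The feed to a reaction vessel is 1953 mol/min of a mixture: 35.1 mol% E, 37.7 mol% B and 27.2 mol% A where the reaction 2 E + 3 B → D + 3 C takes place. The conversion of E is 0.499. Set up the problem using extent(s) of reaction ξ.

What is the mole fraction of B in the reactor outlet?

0.125

E reacted = 0.499 × 685.5 = 342.1 mol/min; ν_E = −2, so ξ = 342.1/2 = 171 mol/min.
Outlet amounts (n = n₀ + ν ξ):
  E: 685.5 − 2(171) = 343.4
  B: 736.3 − 3(171) = 223.2
  D: 0 + 1(171) = 171
  C: 0 + 3(171) = 513.1
  A: 531.2 (inert)
Total out = 1782 mol/min; y_B = 223.2 / 1782 = 0.1252.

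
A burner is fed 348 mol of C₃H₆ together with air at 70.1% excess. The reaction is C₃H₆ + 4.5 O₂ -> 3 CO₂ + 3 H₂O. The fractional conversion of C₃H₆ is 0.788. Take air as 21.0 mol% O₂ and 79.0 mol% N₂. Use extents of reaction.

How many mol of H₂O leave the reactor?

823 mol

Stoichiometric O₂ = 4.5 × 348 = 1566 mol; O₂ fed = 1566 × 1.701 = 2664 mol.
N₂ fed = 2664 × 79/21 = 10020 mol.
Fuel reacted = 0.788 × 348 → ξ = 274.2 mol.
Outlet (n = n₀ + ν ξ):
  C₃H₆: 348 − 1(274.2) = 73.78
  O₂: 2664 − 4.5(274.2) = 1430
  N₂: 10020 (inert)
  CO₂: 0 + 3(274.2) = 822.7
  H₂O: 0 + 3(274.2) = 822.7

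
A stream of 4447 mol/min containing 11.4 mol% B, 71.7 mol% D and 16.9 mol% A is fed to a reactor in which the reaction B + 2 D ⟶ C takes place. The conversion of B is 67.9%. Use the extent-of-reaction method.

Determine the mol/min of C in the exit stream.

344 mol/min

B reacted = 0.679 × 507 = 344.2 mol/min; ν_B = −1, so ξ = 344.2/1 = 344.2 mol/min.
Outlet amounts (n = n₀ + ν ξ):
  B: 507 − 1(344.2) = 162.7
  D: 3188 − 2(344.2) = 2500
  C: 0 + 1(344.2) = 344.2
  A: 751.5 (inert)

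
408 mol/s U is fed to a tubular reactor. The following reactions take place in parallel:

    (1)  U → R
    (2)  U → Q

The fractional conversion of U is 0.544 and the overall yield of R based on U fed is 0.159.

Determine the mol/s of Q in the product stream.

157 mol/s

Yield of R: 1ξ₁ / 408 = 0.159 → ξ₁ = 64.87 mol/s.
Conversion of U: 1ξ₁ + 1ξ₂ = 0.544 × 408 = 222 → ξ₂ = 157.1 mol/s.
Outlet amounts (n = n₀ + Σ ν·ξ):
  U: 408 − 1(64.87) − 1(157.1) = 186
  R: 0 + 1(64.87) = 64.87
  Q: 0 + 1(157.1) = 157.1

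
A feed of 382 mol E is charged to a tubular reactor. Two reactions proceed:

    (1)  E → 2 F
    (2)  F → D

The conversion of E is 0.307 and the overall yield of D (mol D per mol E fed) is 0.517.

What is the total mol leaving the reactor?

499 mol

Conversion of E: E consumed = 1ξ₁ = 0.307 × 382 → ξ₁ = 117.3 mol.
Yield of D: 1ξ₂ / 382 = 0.517 → ξ₂ = 197.5 mol.
Outlet amounts (n = n₀ + Σ ν·ξ):
  E: 382 − 1(117.3) = 264.7
  F: 0 + 2(117.3) − 1(197.5) = 37.05
  D: 0 + 1(197.5) = 197.5
Total out = 264.7 + 37.05 + 197.5 = 499.3 mol.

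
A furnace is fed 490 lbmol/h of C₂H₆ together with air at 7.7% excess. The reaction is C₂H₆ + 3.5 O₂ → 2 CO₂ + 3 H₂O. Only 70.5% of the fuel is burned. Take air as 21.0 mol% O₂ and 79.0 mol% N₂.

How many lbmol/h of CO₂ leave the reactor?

691 lbmol/h

Stoichiometric O₂ = 3.5 × 490 = 1715 lbmol/h; O₂ fed = 1715 × 1.077 = 1847 lbmol/h.
N₂ fed = 1847 × 79/21 = 6948 lbmol/h.
Fuel reacted = 0.705 × 490 → ξ = 345.4 lbmol/h.
Outlet (n = n₀ + ν ξ):
  C₂H₆: 490 − 1(345.4) = 144.6
  O₂: 1847 − 3.5(345.4) = 638
  N₂: 6948 (inert)
  CO₂: 0 + 2(345.4) = 690.9
  H₂O: 0 + 3(345.4) = 1036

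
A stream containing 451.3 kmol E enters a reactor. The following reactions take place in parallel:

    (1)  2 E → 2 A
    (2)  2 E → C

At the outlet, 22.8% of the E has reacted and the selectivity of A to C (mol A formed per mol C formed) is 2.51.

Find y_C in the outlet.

0.0532

Conversion of E: E consumed = 0.228 × 451.3 = 102.9 kmol = 2ξ₁ + 2ξ₂.
Selectivity: 2ξ₁ / (1ξ₂) = 2.51 → ξ₁ = 1.255 ξ₂.
Substitute: (2·1.255 + 2) ξ₂ = 102.9 → ξ₂ = 22.82 kmol, ξ₁ = 28.63 kmol.
Outlet amounts (n = n₀ + Σ ν·ξ):
  E: 451.3 − 2(28.63) − 2(22.82) = 348.4
  A: 0 + 2(28.63) = 57.27
  C: 0 + 1(22.82) = 22.82
Total out = 428.5 kmol; y_C = 22.82 / 428.5 = 0.05325.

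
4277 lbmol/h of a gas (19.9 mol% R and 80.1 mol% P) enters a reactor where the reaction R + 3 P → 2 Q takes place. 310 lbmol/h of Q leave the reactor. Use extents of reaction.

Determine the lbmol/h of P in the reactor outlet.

For Q: n = n₀ + 2ξ → 310 = 0 + 2ξ, giving ξ = 155 lbmol/h.
Outlet amounts (n = n₀ + ν ξ):
  R: 851.1 − 1(155) = 696.1
  P: 3426 − 3(155) = 2961
  Q: 0 + 2(155) = 310

2960 lbmol/h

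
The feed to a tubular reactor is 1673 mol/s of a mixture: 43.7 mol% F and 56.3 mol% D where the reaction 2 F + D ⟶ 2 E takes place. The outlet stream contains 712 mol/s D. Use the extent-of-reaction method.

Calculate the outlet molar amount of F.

For D: n = n₀ − 1ξ → 712 = 941.9 − 1ξ, giving ξ = 229.9 mol/s.
Outlet amounts (n = n₀ + ν ξ):
  F: 731.1 − 2(229.9) = 271.3
  D: 941.9 − 1(229.9) = 712
  E: 0 + 2(229.9) = 459.8

271 mol/s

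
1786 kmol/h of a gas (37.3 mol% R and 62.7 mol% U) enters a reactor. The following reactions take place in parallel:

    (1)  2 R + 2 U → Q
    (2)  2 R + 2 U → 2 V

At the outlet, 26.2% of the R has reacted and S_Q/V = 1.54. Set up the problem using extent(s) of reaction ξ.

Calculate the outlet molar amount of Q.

Conversion of R: R consumed = 0.262 × 666.2 = 174.5 kmol/h = 2ξ₁ + 2ξ₂.
Selectivity: 1ξ₁ / (2ξ₂) = 1.54 → ξ₁ = 3.08 ξ₂.
Substitute: (2·3.08 + 2) ξ₂ = 174.5 → ξ₂ = 21.39 kmol/h, ξ₁ = 65.88 kmol/h.
Outlet amounts (n = n₀ + Σ ν·ξ):
  R: 666.2 − 2(65.88) − 2(21.39) = 491.6
  U: 1120 − 2(65.88) − 2(21.39) = 945.3
  Q: 0 + 1(65.88) = 65.88
  V: 0 + 2(21.39) = 42.78

65.9 kmol/h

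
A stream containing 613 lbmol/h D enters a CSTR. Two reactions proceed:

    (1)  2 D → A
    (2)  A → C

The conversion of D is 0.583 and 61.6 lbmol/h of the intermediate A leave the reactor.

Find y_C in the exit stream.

Conversion of D: D consumed = 2ξ₁ = 0.583 × 613 → ξ₁ = 178.7 lbmol/h.
A balance: n_A = 0 + 1ξ₁ − 1ξ₂ = 61.6 → ξ₂ = (1·178.7 − 61.6)/1 = 117.1 lbmol/h.
Outlet amounts (n = n₀ + Σ ν·ξ):
  D: 613 − 2(178.7) = 255.6
  A: 0 + 1(178.7) − 1(117.1) = 61.6
  C: 0 + 1(117.1) = 117.1
Total out = 434.3 lbmol/h; y_C = 117.1 / 434.3 = 0.2696.

0.27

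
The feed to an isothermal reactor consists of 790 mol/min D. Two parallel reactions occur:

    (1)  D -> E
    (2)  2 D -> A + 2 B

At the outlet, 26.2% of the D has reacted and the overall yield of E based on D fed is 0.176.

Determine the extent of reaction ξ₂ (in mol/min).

ξ₂ = 34 mol/min

Yield of E: 1ξ₁ / 790 = 0.176 → ξ₁ = 139 mol/min.
Conversion of D: 1ξ₁ + 2ξ₂ = 0.262 × 790 = 207 → ξ₂ = 33.97 mol/min.
Outlet amounts (n = n₀ + Σ ν·ξ):
  D: 790 − 1(139) − 2(33.97) = 583
  E: 0 + 1(139) = 139
  A: 0 + 1(33.97) = 33.97
  B: 0 + 2(33.97) = 67.94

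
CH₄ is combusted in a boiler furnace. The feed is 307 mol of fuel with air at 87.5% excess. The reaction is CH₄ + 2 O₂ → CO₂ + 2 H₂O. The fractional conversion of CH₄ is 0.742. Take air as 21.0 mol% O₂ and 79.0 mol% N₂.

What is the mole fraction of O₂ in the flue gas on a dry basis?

Stoichiometric O₂ = 2 × 307 = 614 mol; O₂ fed = 614 × 1.875 = 1151 mol.
N₂ fed = 1151 × 79/21 = 4331 mol.
Fuel reacted = 0.742 × 307 → ξ = 227.8 mol.
Outlet (n = n₀ + ν ξ):
  CH₄: 307 − 1(227.8) = 79.21
  O₂: 1151 − 2(227.8) = 695.7
  N₂: 4331 (inert)
  CO₂: 0 + 1(227.8) = 227.8
  H₂O: 0 + 2(227.8) = 455.6
Dry total = 5334 mol; y_O₂ (dry) = 695.7 / 5334 = 0.1304.

0.13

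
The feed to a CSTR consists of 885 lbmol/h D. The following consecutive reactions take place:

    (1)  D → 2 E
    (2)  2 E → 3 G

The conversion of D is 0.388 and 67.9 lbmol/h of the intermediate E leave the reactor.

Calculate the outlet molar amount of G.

Conversion of D: D consumed = 1ξ₁ = 0.388 × 885 → ξ₁ = 343.4 lbmol/h.
E balance: n_E = 0 + 2ξ₁ − 2ξ₂ = 67.9 → ξ₂ = (2·343.4 − 67.9)/2 = 309.4 lbmol/h.
Outlet amounts (n = n₀ + Σ ν·ξ):
  D: 885 − 1(343.4) = 541.6
  E: 0 + 2(343.4) − 2(309.4) = 67.9
  G: 0 + 3(309.4) = 928.3

928 lbmol/h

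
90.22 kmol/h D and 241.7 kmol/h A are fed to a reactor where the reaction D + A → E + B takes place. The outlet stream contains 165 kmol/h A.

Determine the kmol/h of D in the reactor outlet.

For A: n = n₀ − 1ξ → 165 = 241.7 − 1ξ, giving ξ = 76.7 kmol/h.
Outlet amounts (n = n₀ + ν ξ):
  D: 90.22 − 1(76.7) = 13.52
  A: 241.7 − 1(76.7) = 165
  E: 0 + 1(76.7) = 76.7
  B: 0 + 1(76.7) = 76.7

13.5 kmol/h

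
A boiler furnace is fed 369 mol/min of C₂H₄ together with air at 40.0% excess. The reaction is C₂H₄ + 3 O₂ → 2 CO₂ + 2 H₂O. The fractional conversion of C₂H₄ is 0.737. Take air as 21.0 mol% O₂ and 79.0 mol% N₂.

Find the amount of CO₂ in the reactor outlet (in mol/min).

544 mol/min

Stoichiometric O₂ = 3 × 369 = 1107 mol/min; O₂ fed = 1107 × 1.400 = 1550 mol/min.
N₂ fed = 1550 × 79/21 = 5830 mol/min.
Fuel reacted = 0.737 × 369 → ξ = 272 mol/min.
Outlet (n = n₀ + ν ξ):
  C₂H₄: 369 − 1(272) = 97.05
  O₂: 1550 − 3(272) = 733.9
  N₂: 5830 (inert)
  CO₂: 0 + 2(272) = 543.9
  H₂O: 0 + 2(272) = 543.9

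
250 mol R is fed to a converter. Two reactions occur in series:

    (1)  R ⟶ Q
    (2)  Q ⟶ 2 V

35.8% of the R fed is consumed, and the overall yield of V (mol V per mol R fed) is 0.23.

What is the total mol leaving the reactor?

Conversion of R: R consumed = 1ξ₁ = 0.358 × 250 → ξ₁ = 89.5 mol.
Yield of V: 2ξ₂ / 250 = 0.23 → ξ₂ = 28.75 mol.
Outlet amounts (n = n₀ + Σ ν·ξ):
  R: 250 − 1(89.5) = 160.5
  Q: 0 + 1(89.5) − 1(28.75) = 60.75
  V: 0 + 2(28.75) = 57.5
Total out = 160.5 + 60.75 + 57.5 = 278.8 mol.

279 mol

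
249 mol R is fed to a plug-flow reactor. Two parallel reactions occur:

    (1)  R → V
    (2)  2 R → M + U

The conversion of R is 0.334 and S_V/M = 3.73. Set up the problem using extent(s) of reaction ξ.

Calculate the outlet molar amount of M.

14.5 mol

Conversion of R: R consumed = 0.334 × 249 = 83.17 mol = 1ξ₁ + 2ξ₂.
Selectivity: 1ξ₁ / (1ξ₂) = 3.73 → ξ₁ = 3.73 ξ₂.
Substitute: (1·3.73 + 2) ξ₂ = 83.17 → ξ₂ = 14.51 mol, ξ₁ = 54.14 mol.
Outlet amounts (n = n₀ + Σ ν·ξ):
  R: 249 − 1(54.14) − 2(14.51) = 165.8
  V: 0 + 1(54.14) = 54.14
  M: 0 + 1(14.51) = 14.51
  U: 0 + 1(14.51) = 14.51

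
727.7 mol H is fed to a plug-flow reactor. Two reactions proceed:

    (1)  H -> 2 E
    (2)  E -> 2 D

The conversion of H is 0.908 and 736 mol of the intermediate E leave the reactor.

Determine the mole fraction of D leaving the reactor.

0.593

Conversion of H: H consumed = 1ξ₁ = 0.908 × 727.7 → ξ₁ = 660.8 mol.
E balance: n_E = 0 + 2ξ₁ − 1ξ₂ = 736 → ξ₂ = (2·660.8 − 736)/1 = 585.5 mol.
Outlet amounts (n = n₀ + Σ ν·ξ):
  H: 727.7 − 1(660.8) = 66.95
  E: 0 + 2(660.8) − 1(585.5) = 736
  D: 0 + 2(585.5) = 1171
Total out = 1974 mol; y_D = 1171 / 1974 = 0.5932.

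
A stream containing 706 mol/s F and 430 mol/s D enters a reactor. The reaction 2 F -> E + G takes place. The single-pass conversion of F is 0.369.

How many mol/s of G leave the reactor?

130 mol/s

F reacted = 0.369 × 706 = 260.5 mol/s; ν_F = −2, so ξ = 260.5/2 = 130.3 mol/s.
Outlet amounts (n = n₀ + ν ξ):
  F: 706 − 2(130.3) = 445.5
  E: 0 + 1(130.3) = 130.3
  G: 0 + 1(130.3) = 130.3
  D: 430 (inert)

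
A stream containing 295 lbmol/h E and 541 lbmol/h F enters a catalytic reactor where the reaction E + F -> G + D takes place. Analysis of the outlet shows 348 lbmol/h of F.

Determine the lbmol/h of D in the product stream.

193 lbmol/h

For F: n = n₀ − 1ξ → 348 = 541 − 1ξ, giving ξ = 193 lbmol/h.
Outlet amounts (n = n₀ + ν ξ):
  E: 295 − 1(193) = 102
  F: 541 − 1(193) = 348
  G: 0 + 1(193) = 193
  D: 0 + 1(193) = 193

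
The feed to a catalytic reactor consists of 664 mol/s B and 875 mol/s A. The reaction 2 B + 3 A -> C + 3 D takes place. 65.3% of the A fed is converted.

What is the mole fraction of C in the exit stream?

A reacted = 0.653 × 875 = 571.4 mol/s; ν_A = −3, so ξ = 571.4/3 = 190.5 mol/s.
Outlet amounts (n = n₀ + ν ξ):
  B: 664 − 2(190.5) = 283.1
  A: 875 − 3(190.5) = 303.6
  C: 0 + 1(190.5) = 190.5
  D: 0 + 3(190.5) = 571.4
Total out = 1349 mol/s; y_C = 190.5 / 1349 = 0.1412.

0.141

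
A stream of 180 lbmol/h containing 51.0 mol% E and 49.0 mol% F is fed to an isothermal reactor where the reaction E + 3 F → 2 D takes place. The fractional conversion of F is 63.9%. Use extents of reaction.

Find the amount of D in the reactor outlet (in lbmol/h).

37.6 lbmol/h

F reacted = 0.639 × 88.2 = 56.36 lbmol/h; ν_F = −3, so ξ = 56.36/3 = 18.79 lbmol/h.
Outlet amounts (n = n₀ + ν ξ):
  E: 91.8 − 1(18.79) = 73.01
  F: 88.2 − 3(18.79) = 31.84
  D: 0 + 2(18.79) = 37.57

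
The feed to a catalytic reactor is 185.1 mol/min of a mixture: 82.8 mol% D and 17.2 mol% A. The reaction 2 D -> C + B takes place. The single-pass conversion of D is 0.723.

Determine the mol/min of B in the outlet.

55.4 mol/min

D reacted = 0.723 × 153.3 = 110.8 mol/min; ν_D = −2, so ξ = 110.8/2 = 55.4 mol/min.
Outlet amounts (n = n₀ + ν ξ):
  D: 153.3 − 2(55.4) = 42.45
  C: 0 + 1(55.4) = 55.4
  B: 0 + 1(55.4) = 55.4
  A: 31.84 (inert)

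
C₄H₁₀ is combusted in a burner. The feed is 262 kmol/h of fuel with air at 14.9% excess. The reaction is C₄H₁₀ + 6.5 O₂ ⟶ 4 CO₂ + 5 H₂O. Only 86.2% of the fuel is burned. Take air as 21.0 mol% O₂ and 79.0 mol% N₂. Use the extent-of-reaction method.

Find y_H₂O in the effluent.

0.114

Stoichiometric O₂ = 6.5 × 262 = 1703 kmol/h; O₂ fed = 1703 × 1.149 = 1957 kmol/h.
N₂ fed = 1957 × 79/21 = 7361 kmol/h.
Fuel reacted = 0.862 × 262 → ξ = 225.8 kmol/h.
Outlet (n = n₀ + ν ξ):
  C₄H₁₀: 262 − 1(225.8) = 36.16
  O₂: 1957 − 6.5(225.8) = 488.8
  N₂: 7361 (inert)
  CO₂: 0 + 4(225.8) = 903.4
  H₂O: 0 + 5(225.8) = 1129
Total out = 9919 kmol/h; y_H₂O = 1129 / 9919 = 0.1138.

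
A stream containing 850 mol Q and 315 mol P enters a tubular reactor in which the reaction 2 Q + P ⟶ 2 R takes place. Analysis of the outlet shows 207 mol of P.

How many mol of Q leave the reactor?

634 mol

For P: n = n₀ − 1ξ → 207 = 315 − 1ξ, giving ξ = 108 mol.
Outlet amounts (n = n₀ + ν ξ):
  Q: 850 − 2(108) = 634
  P: 315 − 1(108) = 207
  R: 0 + 2(108) = 216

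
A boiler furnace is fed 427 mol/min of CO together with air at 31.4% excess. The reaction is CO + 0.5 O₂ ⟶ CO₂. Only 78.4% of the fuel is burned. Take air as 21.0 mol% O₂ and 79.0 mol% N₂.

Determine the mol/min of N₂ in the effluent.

Stoichiometric O₂ = 0.5 × 427 = 213.5 mol/min; O₂ fed = 213.5 × 1.314 = 280.5 mol/min.
N₂ fed = 280.5 × 79/21 = 1055 mol/min.
Fuel reacted = 0.784 × 427 → ξ = 334.8 mol/min.
Outlet (n = n₀ + ν ξ):
  CO: 427 − 1(334.8) = 92.23
  O₂: 280.5 − 0.5(334.8) = 113.2
  N₂: 1055 (inert)
  CO₂: 0 + 1(334.8) = 334.8

1060 mol/min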